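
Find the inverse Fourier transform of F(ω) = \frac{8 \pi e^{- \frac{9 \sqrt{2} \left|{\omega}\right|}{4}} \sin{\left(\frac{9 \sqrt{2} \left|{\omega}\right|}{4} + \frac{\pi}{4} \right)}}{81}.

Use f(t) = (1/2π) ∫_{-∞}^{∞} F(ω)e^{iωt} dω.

f(t) = \frac{9}{t^{4} + \frac{6561}{16}}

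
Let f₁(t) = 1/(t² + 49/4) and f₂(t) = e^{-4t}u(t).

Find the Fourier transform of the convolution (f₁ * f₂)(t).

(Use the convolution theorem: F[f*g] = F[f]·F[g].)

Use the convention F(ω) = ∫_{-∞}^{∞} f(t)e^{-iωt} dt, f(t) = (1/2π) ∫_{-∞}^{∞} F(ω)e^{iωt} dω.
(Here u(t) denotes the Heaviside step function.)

F[f₁*f₂](ω) = \frac{2 \pi e^{- \frac{7 \left|{\omega}\right|}{2}}}{7 \left(i \omega + 4\right)}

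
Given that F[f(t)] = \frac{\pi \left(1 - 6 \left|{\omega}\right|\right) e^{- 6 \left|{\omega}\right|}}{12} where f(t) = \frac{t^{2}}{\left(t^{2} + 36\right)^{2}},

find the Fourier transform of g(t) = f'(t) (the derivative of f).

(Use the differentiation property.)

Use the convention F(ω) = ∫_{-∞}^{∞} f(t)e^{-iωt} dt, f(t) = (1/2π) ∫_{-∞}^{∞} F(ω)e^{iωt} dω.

F[g](ω) = \frac{i \pi \omega \left(1 - 6 \left|{\omega}\right|\right) e^{- 6 \left|{\omega}\right|}}{12}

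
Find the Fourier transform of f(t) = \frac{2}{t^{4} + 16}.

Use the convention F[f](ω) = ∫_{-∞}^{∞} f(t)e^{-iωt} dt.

F(ω) = \frac{\pi e^{- \sqrt{2} \left|{\omega}\right|} \sin{\left(\sqrt{2} \left|{\omega}\right| + \frac{\pi}{4} \right)}}{4}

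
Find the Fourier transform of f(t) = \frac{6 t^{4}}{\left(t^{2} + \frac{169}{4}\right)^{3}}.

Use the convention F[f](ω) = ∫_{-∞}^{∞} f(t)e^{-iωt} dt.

F(ω) = \frac{3 \pi \left(169 \omega^{2} - 130 \left|{\omega}\right| + 12\right) e^{- \frac{13 \left|{\omega}\right|}{2}}}{104}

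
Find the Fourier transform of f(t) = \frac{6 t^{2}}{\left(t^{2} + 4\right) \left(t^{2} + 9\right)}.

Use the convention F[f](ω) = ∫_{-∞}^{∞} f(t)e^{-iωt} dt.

F(ω) = \frac{6 \pi \left(3 - 2 e^{\left|{\omega}\right|}\right) e^{- 3 \left|{\omega}\right|}}{5}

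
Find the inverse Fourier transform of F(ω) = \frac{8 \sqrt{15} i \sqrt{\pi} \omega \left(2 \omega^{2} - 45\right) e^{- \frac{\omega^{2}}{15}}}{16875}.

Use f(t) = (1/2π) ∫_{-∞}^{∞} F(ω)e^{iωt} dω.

f(t) = 3 t^{3} e^{- \frac{15 t^{2}}{4}}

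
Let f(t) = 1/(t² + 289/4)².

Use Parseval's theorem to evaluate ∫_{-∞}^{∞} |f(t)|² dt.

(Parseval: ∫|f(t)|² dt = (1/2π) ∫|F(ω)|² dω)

∫|f(t)|² dt = \frac{40 \pi}{410338673}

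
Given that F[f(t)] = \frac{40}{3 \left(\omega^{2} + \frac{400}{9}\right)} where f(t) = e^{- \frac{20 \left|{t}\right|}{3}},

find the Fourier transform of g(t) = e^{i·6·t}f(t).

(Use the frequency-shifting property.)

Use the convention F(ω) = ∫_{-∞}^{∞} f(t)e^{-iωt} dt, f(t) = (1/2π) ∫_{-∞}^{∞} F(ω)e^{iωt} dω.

F[g](ω) = \frac{120}{9 \left(\omega - 6\right)^{2} + 400}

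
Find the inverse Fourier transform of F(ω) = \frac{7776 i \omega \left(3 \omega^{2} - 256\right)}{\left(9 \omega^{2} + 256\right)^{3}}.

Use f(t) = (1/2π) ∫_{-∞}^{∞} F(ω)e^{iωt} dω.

f(t) = 8 t e^{- \frac{16 \left|{t}\right|}{3}} \left|{t}\right|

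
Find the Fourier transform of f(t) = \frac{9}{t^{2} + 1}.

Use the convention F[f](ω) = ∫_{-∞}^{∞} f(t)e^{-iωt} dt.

F(ω) = 9 \pi e^{- \left|{\omega}\right|}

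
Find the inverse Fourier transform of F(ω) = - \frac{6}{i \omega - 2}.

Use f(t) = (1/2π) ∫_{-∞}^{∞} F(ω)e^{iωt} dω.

f(t) = 6 e^{2 t} u\left(- t\right)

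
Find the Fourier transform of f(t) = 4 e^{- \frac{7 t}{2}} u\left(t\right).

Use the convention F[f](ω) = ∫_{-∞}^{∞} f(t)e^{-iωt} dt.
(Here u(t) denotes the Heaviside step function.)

F(ω) = \frac{8}{2 i \omega + 7}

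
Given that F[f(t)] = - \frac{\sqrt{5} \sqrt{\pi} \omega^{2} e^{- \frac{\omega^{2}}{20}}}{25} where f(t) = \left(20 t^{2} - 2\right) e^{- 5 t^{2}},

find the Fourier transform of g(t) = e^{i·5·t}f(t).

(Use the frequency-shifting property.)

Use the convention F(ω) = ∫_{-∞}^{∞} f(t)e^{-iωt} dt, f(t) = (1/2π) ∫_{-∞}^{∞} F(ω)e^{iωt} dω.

F[g](ω) = - \frac{\sqrt{5} \sqrt{\pi} \left(\omega - 5\right)^{2} e^{- \frac{\left(\omega - 5\right)^{2}}{20}}}{25}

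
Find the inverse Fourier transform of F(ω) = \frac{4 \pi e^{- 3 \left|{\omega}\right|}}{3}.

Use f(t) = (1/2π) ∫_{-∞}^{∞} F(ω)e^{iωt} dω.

f(t) = \frac{4}{t^{2} + 9}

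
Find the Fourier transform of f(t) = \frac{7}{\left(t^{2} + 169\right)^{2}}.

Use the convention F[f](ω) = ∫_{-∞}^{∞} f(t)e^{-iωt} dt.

F(ω) = \frac{7 \pi \left(13 \left|{\omega}\right| + 1\right) e^{- 13 \left|{\omega}\right|}}{4394}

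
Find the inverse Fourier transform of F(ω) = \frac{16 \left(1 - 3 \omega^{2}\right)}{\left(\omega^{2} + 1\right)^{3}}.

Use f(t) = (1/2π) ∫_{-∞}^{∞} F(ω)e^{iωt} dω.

f(t) = 4 t^{2} e^{- \left|{t}\right|}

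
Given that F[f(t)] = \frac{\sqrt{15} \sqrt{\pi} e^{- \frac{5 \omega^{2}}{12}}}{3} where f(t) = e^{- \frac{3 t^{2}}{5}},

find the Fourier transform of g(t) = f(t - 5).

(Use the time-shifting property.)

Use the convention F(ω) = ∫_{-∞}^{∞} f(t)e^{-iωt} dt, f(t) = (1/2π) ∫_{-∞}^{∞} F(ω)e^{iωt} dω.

F[g](ω) = \frac{\sqrt{15} \sqrt{\pi} e^{- 5 \omega \left(\frac{\omega}{12} + i\right)}}{3}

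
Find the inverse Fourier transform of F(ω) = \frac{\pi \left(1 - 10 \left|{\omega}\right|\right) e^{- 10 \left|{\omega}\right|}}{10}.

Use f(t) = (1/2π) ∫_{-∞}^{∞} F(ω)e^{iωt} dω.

f(t) = \frac{2 t^{2}}{\left(t^{2} + 100\right)^{2}}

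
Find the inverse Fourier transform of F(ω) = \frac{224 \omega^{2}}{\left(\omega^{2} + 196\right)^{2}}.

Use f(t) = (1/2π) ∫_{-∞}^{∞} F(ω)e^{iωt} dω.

f(t) = 4 \left(1 - 14 \left|{t}\right|\right) e^{- 14 \left|{t}\right|}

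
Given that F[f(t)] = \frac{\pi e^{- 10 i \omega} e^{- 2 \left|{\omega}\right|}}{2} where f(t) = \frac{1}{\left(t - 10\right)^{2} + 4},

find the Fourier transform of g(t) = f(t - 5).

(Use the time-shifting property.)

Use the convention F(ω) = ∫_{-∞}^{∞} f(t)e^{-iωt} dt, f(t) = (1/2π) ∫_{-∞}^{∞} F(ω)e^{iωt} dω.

F[g](ω) = \frac{\pi e^{- 15 i \omega - 2 \left|{\omega}\right|}}{2}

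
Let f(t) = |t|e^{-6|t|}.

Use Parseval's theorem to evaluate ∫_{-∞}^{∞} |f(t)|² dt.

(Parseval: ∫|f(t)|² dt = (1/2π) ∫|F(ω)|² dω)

∫|f(t)|² dt = \frac{1}{432}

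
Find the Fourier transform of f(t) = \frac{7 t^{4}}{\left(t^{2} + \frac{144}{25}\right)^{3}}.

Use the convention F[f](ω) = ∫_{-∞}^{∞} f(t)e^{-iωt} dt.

F(ω) = \frac{7 \pi \left(48 \omega^{2} - 100 \left|{\omega}\right| + 25\right) e^{- \frac{12 \left|{\omega}\right|}{5}}}{160}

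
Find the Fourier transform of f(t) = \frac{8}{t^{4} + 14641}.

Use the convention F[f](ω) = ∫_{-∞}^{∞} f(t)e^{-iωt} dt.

F(ω) = \frac{8 \pi e^{- \frac{11 \sqrt{2} \left|{\omega}\right|}{2}} \sin{\left(\frac{11 \sqrt{2} \left|{\omega}\right|}{2} + \frac{\pi}{4} \right)}}{1331}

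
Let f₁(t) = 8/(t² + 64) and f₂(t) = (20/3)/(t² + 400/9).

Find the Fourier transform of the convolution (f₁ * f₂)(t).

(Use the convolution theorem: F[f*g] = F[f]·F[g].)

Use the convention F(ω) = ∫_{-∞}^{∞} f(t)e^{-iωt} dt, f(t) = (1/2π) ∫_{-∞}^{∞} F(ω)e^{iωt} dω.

F[f₁*f₂](ω) = \pi^{2} e^{- \frac{44 \left|{\omega}\right|}{3}}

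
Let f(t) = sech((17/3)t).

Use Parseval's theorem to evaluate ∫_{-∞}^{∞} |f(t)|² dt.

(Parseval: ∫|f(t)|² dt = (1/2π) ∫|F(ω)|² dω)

∫|f(t)|² dt = \frac{6}{17}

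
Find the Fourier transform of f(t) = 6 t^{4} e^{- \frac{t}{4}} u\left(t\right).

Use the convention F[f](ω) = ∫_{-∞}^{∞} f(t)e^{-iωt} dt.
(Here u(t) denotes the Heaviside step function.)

F(ω) = \frac{147456}{\left(4 i \omega + 1\right)^{5}}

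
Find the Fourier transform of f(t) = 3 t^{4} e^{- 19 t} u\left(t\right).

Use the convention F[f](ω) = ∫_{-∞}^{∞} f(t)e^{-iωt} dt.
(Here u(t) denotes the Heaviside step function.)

F(ω) = \frac{72}{\left(i \omega + 19\right)^{5}}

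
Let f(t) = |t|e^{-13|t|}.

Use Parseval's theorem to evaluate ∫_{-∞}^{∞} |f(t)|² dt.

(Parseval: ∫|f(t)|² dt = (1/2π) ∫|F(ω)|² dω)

∫|f(t)|² dt = \frac{1}{4394}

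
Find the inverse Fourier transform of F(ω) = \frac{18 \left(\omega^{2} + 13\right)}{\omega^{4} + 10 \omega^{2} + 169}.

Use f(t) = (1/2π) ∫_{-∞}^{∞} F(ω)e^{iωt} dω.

f(t) = 3 e^{- 3 \left|{t}\right|} \cos{\left(2 \left|{t}\right| \right)}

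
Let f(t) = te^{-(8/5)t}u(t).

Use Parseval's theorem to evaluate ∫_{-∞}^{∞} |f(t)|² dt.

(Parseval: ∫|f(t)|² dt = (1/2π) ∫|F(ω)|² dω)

∫|f(t)|² dt = \frac{125}{2048}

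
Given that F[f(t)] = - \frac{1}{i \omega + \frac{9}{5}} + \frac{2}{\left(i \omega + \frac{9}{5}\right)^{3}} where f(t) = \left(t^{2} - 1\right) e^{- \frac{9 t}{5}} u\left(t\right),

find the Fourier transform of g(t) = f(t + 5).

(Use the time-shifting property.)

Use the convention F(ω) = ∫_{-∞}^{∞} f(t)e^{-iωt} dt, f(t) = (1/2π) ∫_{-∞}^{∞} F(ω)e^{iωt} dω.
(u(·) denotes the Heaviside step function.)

F[g](ω) = \frac{5 \left(250 i \omega - \left(5 i \omega + 9\right)^{3} + 450\right) e^{5 i \omega}}{\left(5 i \omega + 9\right)^{4}}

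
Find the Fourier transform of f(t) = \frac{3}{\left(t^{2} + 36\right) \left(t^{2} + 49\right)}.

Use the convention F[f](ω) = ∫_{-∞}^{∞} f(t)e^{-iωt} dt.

F(ω) = \frac{\pi \left(7 e^{\left|{\omega}\right|} - 6\right) e^{- 7 \left|{\omega}\right|}}{182}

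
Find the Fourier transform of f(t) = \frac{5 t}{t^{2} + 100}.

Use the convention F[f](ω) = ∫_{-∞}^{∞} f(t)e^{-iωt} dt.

F(ω) = - 5 i \pi e^{- 10 \left|{\omega}\right|} \operatorname{sign}{\left(\omega \right)}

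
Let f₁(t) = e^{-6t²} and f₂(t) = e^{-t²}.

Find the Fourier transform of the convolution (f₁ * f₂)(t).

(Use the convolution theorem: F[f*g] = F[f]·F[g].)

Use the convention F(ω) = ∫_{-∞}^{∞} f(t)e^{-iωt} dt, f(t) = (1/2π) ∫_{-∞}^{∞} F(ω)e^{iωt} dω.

F[f₁*f₂](ω) = \frac{\sqrt{6} \pi e^{- \frac{7 \omega^{2}}{24}}}{6}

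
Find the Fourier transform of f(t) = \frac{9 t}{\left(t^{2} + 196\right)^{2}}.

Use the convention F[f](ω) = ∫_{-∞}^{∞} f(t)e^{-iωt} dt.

F(ω) = - \frac{9 i \pi \omega e^{- 14 \left|{\omega}\right|}}{28}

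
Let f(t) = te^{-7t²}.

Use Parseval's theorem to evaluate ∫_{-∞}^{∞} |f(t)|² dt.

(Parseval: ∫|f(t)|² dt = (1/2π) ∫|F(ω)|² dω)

∫|f(t)|² dt = \frac{\sqrt{14} \sqrt{\pi}}{392}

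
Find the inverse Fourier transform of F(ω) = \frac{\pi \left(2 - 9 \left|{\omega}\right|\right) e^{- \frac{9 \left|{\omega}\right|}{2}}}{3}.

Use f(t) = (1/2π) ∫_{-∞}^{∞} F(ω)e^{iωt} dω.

f(t) = \frac{6 t^{2}}{\left(t^{2} + \frac{81}{4}\right)^{2}}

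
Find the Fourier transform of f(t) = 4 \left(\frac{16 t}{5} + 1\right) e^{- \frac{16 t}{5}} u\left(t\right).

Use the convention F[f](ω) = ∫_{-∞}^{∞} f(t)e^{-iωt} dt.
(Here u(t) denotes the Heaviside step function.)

F(ω) = \frac{20 \left(- 5 i \omega - 32\right)}{25 \omega^{2} - 160 i \omega - 256}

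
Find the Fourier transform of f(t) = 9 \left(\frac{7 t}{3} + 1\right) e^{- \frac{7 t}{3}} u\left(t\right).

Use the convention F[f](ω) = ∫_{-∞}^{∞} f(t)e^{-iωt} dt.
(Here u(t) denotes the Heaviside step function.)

F(ω) = \frac{27 \left(- 3 i \omega - 14\right)}{9 \omega^{2} - 42 i \omega - 49}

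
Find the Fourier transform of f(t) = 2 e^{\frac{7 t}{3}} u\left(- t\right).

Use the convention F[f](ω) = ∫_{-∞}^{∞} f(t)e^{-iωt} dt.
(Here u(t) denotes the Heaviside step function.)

F(ω) = - \frac{6}{3 i \omega - 7}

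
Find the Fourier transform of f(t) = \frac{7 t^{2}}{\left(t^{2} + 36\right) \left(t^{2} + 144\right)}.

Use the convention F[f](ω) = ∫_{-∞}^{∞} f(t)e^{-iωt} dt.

F(ω) = \frac{7 \pi \left(2 - e^{6 \left|{\omega}\right|}\right) e^{- 12 \left|{\omega}\right|}}{18}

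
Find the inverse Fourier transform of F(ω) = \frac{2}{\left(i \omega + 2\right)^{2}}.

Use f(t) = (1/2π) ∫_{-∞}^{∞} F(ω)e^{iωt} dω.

f(t) = 2 t e^{- 2 t} u\left(t\right)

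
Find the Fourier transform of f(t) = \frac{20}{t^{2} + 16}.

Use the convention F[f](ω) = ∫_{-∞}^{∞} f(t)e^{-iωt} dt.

F(ω) = 5 \pi e^{- 4 \left|{\omega}\right|}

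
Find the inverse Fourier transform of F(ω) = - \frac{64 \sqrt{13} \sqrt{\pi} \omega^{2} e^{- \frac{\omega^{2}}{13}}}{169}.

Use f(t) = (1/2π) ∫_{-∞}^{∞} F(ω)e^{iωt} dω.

f(t) = 8 \left(13 t^{2} - 2\right) e^{- \frac{13 t^{2}}{4}}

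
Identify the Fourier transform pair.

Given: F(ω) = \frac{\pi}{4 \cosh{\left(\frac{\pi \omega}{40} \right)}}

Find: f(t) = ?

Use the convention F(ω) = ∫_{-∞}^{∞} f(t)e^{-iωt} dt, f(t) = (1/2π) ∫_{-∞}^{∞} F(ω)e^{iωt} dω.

f(t) = \frac{5}{\cosh{\left(20 t \right)}}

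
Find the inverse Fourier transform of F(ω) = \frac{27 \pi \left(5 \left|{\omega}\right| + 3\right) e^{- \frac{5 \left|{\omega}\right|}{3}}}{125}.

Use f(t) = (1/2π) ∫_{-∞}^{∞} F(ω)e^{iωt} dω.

f(t) = \frac{6}{\left(t^{2} + \frac{25}{9}\right)^{2}}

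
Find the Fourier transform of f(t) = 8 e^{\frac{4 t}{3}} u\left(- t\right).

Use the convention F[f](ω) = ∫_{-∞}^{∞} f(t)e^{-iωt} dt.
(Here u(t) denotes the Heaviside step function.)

F(ω) = - \frac{24}{3 i \omega - 4}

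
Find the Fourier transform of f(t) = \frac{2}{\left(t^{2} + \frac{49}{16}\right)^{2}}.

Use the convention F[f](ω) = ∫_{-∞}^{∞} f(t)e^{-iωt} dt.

F(ω) = \frac{16 \pi \left(7 \left|{\omega}\right| + 4\right) e^{- \frac{7 \left|{\omega}\right|}{4}}}{343}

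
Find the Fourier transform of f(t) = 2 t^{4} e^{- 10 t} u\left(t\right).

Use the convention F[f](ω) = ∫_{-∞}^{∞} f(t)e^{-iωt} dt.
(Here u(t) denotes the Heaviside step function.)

F(ω) = \frac{48}{\left(i \omega + 10\right)^{5}}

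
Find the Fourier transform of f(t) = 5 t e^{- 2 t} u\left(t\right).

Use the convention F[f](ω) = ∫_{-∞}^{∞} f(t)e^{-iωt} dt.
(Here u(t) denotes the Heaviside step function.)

F(ω) = \frac{5}{\left(i \omega + 2\right)^{2}}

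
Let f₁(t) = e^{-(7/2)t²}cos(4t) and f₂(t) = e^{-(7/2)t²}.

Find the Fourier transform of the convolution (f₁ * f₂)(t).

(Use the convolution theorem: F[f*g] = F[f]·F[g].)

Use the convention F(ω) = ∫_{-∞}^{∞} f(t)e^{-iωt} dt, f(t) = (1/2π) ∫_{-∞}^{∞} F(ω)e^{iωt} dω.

F[f₁*f₂](ω) = \frac{\pi \left(e^{\frac{8 \omega}{7}} + 1\right) e^{- \frac{\omega^{2}}{7} - \frac{4 \omega}{7} - \frac{8}{7}}}{7}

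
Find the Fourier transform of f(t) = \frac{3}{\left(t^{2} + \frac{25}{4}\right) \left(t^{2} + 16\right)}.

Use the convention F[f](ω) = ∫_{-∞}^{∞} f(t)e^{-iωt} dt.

F(ω) = - \frac{\pi e^{- 4 \left|{\omega}\right|}}{13} + \frac{8 \pi e^{- \frac{5 \left|{\omega}\right|}{2}}}{65}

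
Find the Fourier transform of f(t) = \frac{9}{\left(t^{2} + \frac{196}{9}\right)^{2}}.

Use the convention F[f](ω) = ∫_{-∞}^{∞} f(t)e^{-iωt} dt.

F(ω) = \frac{81 \pi \left(14 \left|{\omega}\right| + 3\right) e^{- \frac{14 \left|{\omega}\right|}{3}}}{5488}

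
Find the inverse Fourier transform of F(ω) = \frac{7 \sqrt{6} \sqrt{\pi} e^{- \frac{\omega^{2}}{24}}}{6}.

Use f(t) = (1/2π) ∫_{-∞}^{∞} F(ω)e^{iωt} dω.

f(t) = 7 e^{- 6 t^{2}}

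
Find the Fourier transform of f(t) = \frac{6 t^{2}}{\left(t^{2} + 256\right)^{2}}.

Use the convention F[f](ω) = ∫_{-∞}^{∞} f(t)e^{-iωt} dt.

F(ω) = \frac{3 \pi \left(1 - 16 \left|{\omega}\right|\right) e^{- 16 \left|{\omega}\right|}}{16}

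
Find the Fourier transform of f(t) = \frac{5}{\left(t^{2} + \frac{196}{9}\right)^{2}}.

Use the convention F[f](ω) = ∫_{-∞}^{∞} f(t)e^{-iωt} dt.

F(ω) = \frac{45 \pi \left(14 \left|{\omega}\right| + 3\right) e^{- \frac{14 \left|{\omega}\right|}{3}}}{5488}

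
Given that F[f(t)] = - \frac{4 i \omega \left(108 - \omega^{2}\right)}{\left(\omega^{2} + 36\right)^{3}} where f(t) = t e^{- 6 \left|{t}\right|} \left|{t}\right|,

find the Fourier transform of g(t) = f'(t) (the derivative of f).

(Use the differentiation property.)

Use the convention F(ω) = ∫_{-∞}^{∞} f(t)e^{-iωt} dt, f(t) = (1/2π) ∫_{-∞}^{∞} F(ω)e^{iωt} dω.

F[g](ω) = \frac{4 \omega^{2} \left(108 - \omega^{2}\right)}{\left(\omega^{2} + 36\right)^{3}}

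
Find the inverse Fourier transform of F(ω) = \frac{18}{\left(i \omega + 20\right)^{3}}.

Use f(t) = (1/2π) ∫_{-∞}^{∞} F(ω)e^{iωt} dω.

f(t) = 9 t^{2} e^{- 20 t} u\left(t\right)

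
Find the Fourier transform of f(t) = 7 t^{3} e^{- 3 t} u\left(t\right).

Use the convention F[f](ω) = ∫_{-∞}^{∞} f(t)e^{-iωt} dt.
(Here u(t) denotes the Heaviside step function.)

F(ω) = \frac{42}{\left(i \omega + 3\right)^{4}}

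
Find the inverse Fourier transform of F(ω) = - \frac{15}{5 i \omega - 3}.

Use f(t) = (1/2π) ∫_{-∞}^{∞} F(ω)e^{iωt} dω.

f(t) = 3 e^{\frac{3 t}{5}} u\left(- t\right)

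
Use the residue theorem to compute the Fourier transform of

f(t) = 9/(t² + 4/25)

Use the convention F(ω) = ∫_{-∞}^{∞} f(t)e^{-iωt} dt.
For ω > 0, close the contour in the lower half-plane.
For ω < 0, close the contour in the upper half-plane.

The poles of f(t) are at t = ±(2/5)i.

Let g(z) = f(z)e^{-iωz}; for large |z| the factor e^{-iωz} decays in the lower half-plane when ω > 0 and in the upper half-plane when ω < 0.

Case ω > 0 (lower half-plane, clockwise contour ⇒ F(ω) = -2πi·ΣRes):
  Res_{z = - \frac{2 i}{5}} g(z) = \frac{45 i e^{- \frac{2 \omega}{5}}}{4}
  F(ω) = -2πi·ΣRes = \frac{45 \pi e^{- \frac{2 \omega}{5}}}{2}

Case ω < 0 (upper half-plane, counterclockwise contour ⇒ F(ω) = +2πi·ΣRes):
  Res_{z = \frac{2 i}{5}} g(z) = - \frac{45 i e^{\frac{2 \omega}{5}}}{4}
  F(ω) = 2πi·ΣRes = \frac{45 \pi e^{\frac{2 \omega}{5}}}{2}

Both cases combine into a single formula in |ω|:

F(ω) = \frac{45 \pi e^{- \frac{2 \left|{\omega}\right|}{5}}}{2}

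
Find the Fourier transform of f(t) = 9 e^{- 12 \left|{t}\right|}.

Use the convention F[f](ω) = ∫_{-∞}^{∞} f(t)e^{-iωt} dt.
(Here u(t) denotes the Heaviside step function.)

F(ω) = \frac{216}{\omega^{2} + 144}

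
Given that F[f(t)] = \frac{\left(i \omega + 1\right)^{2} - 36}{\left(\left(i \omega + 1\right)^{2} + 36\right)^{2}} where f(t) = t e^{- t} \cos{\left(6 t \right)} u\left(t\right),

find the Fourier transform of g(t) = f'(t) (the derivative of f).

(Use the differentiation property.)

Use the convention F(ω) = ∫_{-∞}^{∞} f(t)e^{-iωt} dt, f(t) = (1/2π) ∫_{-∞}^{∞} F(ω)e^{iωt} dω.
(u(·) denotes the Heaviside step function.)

F[g](ω) = \frac{i \omega \left(\left(i \omega + 1\right)^{2} - 36\right)}{\left(\left(i \omega + 1\right)^{2} + 36\right)^{2}}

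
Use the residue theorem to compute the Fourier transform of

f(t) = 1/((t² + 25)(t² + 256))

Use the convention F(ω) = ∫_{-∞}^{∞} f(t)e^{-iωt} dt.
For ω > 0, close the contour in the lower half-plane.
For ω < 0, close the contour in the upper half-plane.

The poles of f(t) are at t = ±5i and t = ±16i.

Let g(z) = f(z)e^{-iωz}; for large |z| the factor e^{-iωz} decays in the lower half-plane when ω > 0 and in the upper half-plane when ω < 0.

Case ω > 0 (lower half-plane, clockwise contour ⇒ F(ω) = -2πi·ΣRes):
  Res_{z = - 5 i} g(z) = \frac{i e^{- 5 \omega}}{2310}
  Res_{z = - 16 i} g(z) = - \frac{i e^{- 16 \omega}}{7392}
  F(ω) = -2πi·ΣRes = \frac{\pi \left(16 e^{11 \omega} - 5\right) e^{- 16 \omega}}{18480}

Case ω < 0 (upper half-plane, counterclockwise contour ⇒ F(ω) = +2πi·ΣRes):
  Res_{z = 5 i} g(z) = - \frac{i e^{5 \omega}}{2310}
  Res_{z = 16 i} g(z) = \frac{i e^{16 \omega}}{7392}
  F(ω) = 2πi·ΣRes = \frac{\pi \left(16 - 5 e^{11 \omega}\right) e^{5 \omega}}{18480}

Both cases combine into a single formula in |ω|:

F(ω) = \frac{\pi \left(16 e^{11 \left|{\omega}\right|} - 5\right) e^{- 16 \left|{\omega}\right|}}{18480}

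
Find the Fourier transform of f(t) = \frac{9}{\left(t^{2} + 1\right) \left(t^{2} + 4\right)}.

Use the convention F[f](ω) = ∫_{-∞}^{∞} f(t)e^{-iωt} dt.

F(ω) = \frac{3 \pi \left(2 e^{\left|{\omega}\right|} - 1\right) e^{- 2 \left|{\omega}\right|}}{2}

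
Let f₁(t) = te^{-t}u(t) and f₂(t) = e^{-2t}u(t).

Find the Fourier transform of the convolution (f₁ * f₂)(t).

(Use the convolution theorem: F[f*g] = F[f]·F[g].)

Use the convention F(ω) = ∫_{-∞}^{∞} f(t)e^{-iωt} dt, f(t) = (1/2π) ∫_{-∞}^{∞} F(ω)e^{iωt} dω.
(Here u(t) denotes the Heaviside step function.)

F[f₁*f₂](ω) = \frac{1}{\left(i \omega + 1\right)^{2} \left(i \omega + 2\right)}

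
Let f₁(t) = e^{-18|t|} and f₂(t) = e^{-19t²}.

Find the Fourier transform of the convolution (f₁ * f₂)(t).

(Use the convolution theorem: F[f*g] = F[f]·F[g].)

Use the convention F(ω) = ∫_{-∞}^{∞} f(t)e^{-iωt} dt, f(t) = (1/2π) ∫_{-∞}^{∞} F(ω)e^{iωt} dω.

F[f₁*f₂](ω) = \frac{36 \sqrt{19} \sqrt{\pi} e^{- \frac{\omega^{2}}{76}}}{19 \left(\omega^{2} + 324\right)}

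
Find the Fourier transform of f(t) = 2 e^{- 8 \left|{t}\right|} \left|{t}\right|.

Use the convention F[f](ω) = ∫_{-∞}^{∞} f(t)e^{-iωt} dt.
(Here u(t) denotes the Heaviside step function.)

F(ω) = \frac{4 \left(64 - \omega^{2}\right)}{\left(\omega^{2} + 64\right)^{2}}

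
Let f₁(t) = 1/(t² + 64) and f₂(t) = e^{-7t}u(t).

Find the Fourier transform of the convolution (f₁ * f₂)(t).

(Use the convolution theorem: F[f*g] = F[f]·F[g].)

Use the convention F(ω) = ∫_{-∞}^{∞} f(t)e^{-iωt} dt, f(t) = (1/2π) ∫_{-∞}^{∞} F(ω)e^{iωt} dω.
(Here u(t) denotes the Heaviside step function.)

F[f₁*f₂](ω) = \frac{\pi e^{- 8 \left|{\omega}\right|}}{8 \left(i \omega + 7\right)}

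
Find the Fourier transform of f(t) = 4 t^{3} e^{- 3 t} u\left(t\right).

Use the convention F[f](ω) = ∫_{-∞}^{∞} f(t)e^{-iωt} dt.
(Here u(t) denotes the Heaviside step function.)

F(ω) = \frac{24}{\left(i \omega + 3\right)^{4}}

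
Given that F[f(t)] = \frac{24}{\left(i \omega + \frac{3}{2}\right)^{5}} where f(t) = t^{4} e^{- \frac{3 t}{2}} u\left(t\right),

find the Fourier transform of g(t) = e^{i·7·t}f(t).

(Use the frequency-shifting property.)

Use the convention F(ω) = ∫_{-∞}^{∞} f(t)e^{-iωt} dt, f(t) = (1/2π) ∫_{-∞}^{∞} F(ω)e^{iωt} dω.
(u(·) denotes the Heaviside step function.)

F[g](ω) = \frac{768}{\left(2 i \left(\omega - 7\right) + 3\right)^{5}}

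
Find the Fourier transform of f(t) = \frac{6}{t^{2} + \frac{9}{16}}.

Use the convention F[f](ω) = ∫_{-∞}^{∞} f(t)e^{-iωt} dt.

F(ω) = 8 \pi e^{- \frac{3 \left|{\omega}\right|}{4}}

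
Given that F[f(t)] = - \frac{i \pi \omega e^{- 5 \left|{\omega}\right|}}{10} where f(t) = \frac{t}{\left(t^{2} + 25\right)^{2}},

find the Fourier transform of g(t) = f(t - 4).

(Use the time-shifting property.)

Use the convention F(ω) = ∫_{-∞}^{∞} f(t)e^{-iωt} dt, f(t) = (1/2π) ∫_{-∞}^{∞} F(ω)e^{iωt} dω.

F[g](ω) = - \frac{i \pi \omega e^{- 4 i \omega - 5 \left|{\omega}\right|}}{10}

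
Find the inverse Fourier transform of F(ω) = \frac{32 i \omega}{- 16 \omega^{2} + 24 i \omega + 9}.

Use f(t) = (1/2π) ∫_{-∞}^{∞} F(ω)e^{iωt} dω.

f(t) = 2 \left(1 - \frac{3 t}{4}\right) e^{- \frac{3 t}{4}} u\left(t\right)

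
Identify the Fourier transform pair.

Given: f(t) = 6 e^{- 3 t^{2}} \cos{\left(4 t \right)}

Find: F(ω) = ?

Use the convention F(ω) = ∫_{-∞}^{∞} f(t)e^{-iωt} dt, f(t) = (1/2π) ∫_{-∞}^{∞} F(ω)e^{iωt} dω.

F(ω) = \sqrt{3} \sqrt{\pi} \left(e^{\frac{4 \omega}{3}} + 1\right) e^{- \frac{\omega^{2}}{12} - \frac{2 \omega}{3} - \frac{4}{3}}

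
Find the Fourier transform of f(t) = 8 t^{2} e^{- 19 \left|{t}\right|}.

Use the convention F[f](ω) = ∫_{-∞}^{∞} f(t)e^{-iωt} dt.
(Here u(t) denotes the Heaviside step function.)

F(ω) = \frac{608 \left(361 - 3 \omega^{2}\right)}{\left(\omega^{2} + 361\right)^{3}}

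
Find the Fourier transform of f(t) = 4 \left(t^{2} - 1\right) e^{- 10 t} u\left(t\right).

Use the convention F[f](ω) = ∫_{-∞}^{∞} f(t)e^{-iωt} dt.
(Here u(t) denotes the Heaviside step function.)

F(ω) = \frac{4 \left(2 i \omega - \left(i \omega + 10\right)^{3} + 20\right)}{\left(i \omega + 10\right)^{4}}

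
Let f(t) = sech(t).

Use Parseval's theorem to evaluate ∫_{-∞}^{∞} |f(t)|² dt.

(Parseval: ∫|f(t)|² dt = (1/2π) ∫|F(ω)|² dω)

∫|f(t)|² dt = 2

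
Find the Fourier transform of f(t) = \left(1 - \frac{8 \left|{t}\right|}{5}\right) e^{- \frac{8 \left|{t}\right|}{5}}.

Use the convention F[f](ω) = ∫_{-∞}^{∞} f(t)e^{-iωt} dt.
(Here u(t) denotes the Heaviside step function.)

F(ω) = \frac{4000 \omega^{2}}{\left(25 \omega^{2} + 64\right)^{2}}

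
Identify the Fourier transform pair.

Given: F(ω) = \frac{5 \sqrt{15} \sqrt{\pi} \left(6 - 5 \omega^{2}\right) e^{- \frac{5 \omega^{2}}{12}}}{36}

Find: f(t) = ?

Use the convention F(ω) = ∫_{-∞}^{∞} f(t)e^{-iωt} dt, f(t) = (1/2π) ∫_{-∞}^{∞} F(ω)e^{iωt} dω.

f(t) = 3 t^{2} e^{- \frac{3 t^{2}}{5}}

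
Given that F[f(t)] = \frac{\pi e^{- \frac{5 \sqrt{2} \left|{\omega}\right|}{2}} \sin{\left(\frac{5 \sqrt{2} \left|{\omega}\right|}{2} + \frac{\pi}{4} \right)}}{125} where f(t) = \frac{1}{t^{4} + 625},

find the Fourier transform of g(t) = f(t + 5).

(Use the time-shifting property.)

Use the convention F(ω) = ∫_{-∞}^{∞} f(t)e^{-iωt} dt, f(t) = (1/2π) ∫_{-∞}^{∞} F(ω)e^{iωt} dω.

F[g](ω) = \frac{\pi e^{5 i \omega - \frac{5 \sqrt{2} \left|{\omega}\right|}{2}} \sin{\left(\frac{5 \sqrt{2} \left|{\omega}\right|}{2} + \frac{\pi}{4} \right)}}{125}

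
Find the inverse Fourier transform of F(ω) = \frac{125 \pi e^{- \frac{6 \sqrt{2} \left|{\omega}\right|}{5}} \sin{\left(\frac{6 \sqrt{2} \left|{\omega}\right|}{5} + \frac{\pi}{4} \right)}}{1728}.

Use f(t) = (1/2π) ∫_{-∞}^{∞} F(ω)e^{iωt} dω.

f(t) = \frac{1}{t^{4} + \frac{20736}{625}}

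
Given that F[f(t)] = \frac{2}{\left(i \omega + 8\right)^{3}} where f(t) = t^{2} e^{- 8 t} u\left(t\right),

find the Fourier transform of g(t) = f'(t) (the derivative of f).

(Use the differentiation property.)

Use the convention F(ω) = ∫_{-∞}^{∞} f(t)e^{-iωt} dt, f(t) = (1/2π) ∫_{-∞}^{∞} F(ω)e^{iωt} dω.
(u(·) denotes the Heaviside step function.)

F[g](ω) = \frac{2 i \omega}{\left(i \omega + 8\right)^{3}}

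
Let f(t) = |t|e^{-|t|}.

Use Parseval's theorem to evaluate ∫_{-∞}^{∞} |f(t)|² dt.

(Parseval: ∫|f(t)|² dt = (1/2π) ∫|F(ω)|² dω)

∫|f(t)|² dt = \frac{1}{2}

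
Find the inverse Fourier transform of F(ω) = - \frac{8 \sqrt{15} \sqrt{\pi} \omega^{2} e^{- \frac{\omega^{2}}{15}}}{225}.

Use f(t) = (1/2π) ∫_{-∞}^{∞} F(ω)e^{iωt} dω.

f(t) = \left(15 t^{2} - 2\right) e^{- \frac{15 t^{2}}{4}}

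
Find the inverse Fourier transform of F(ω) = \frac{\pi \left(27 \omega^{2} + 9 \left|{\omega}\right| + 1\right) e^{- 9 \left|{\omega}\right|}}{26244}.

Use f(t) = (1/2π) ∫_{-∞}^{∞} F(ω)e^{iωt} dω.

f(t) = \frac{6}{\left(t^{2} + 81\right)^{3}}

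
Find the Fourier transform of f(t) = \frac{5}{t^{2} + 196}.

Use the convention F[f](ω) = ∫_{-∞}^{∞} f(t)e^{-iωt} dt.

F(ω) = \frac{5 \pi e^{- 14 \left|{\omega}\right|}}{14}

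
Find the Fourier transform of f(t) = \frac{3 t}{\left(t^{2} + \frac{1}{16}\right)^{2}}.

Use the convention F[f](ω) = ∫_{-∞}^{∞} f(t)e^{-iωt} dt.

F(ω) = - 6 i \pi \omega e^{- \frac{\left|{\omega}\right|}{4}}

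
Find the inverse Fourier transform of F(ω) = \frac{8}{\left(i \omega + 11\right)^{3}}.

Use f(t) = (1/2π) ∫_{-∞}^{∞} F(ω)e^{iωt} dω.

f(t) = 4 t^{2} e^{- 11 t} u\left(t\right)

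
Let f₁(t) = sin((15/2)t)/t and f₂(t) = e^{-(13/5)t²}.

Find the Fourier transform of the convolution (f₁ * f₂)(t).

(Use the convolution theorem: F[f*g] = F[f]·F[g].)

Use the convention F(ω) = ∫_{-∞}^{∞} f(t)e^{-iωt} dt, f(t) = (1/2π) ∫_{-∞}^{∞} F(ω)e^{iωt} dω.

F[f₁*f₂](ω) = \begin{cases} \frac{\sqrt{65} \pi^{\frac{3}{2}} e^{- \frac{5 \omega^{2}}{52}}}{13} & \text{for}\: \omega > - \frac{15}{2} \wedge \omega < \frac{15}{2} \\0 & \text{otherwise} \end{cases}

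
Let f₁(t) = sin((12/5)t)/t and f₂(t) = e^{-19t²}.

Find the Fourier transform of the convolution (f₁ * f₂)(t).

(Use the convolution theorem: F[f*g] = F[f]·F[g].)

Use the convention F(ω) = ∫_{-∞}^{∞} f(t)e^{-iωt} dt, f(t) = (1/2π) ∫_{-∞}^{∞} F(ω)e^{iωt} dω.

F[f₁*f₂](ω) = \begin{cases} \frac{\sqrt{19} \pi^{\frac{3}{2}} e^{- \frac{\omega^{2}}{76}}}{19} & \text{for}\: \omega > - \frac{12}{5} \wedge \omega < \frac{12}{5} \\0 & \text{otherwise} \end{cases}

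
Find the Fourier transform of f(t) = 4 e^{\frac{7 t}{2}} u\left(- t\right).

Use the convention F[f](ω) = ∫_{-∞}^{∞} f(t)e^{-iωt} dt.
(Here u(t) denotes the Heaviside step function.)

F(ω) = - \frac{8}{2 i \omega - 7}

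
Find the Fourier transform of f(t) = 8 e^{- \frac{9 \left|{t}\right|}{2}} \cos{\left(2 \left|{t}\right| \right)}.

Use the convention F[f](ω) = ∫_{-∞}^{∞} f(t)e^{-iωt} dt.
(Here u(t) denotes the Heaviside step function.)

F(ω) = \frac{288 \left(4 \omega^{2} + 97\right)}{16 \omega^{4} + 520 \omega^{2} + 9409}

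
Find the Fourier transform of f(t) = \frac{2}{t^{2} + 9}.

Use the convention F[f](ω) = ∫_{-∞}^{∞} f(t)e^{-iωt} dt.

F(ω) = \frac{2 \pi e^{- 3 \left|{\omega}\right|}}{3}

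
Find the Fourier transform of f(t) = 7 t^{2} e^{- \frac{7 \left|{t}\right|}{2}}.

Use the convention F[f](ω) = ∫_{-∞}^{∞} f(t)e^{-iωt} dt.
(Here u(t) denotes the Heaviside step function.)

F(ω) = \frac{1568 \left(49 - 12 \omega^{2}\right)}{\left(4 \omega^{2} + 49\right)^{3}}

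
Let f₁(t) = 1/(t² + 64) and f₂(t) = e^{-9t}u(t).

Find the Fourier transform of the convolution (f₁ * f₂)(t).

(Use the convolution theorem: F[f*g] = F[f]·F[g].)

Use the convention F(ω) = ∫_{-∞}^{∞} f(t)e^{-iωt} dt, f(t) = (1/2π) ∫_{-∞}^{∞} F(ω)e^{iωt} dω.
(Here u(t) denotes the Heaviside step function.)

F[f₁*f₂](ω) = \frac{\pi e^{- 8 \left|{\omega}\right|}}{8 \left(i \omega + 9\right)}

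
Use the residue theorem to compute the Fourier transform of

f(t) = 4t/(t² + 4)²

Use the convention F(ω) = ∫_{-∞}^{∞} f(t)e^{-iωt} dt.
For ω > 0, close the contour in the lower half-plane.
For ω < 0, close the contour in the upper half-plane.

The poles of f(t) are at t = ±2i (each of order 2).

Let g(z) = f(z)e^{-iωz}; for large |z| the factor e^{-iωz} decays in the lower half-plane when ω > 0 and in the upper half-plane when ω < 0.

Case ω > 0 (lower half-plane, clockwise contour ⇒ F(ω) = -2πi·ΣRes):
  Res_{z = - 2 i} g(z) = \frac{\omega e^{- 2 \omega}}{2} (pole of order 2)
  F(ω) = -2πi·ΣRes = - i \pi \omega e^{- 2 \omega}

Case ω < 0 (upper half-plane, counterclockwise contour ⇒ F(ω) = +2πi·ΣRes):
  Res_{z = 2 i} g(z) = - \frac{\omega e^{2 \omega}}{2} (pole of order 2)
  F(ω) = 2πi·ΣRes = - i \pi \omega e^{2 \omega}

Both cases combine into a single formula in |ω|:

F(ω) = - i \pi \omega e^{- 2 \left|{\omega}\right|}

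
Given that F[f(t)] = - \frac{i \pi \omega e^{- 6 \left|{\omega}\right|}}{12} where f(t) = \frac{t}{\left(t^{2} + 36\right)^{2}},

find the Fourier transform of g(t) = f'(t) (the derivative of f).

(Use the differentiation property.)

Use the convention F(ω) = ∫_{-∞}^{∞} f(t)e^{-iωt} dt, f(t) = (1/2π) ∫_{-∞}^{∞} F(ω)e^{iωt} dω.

F[g](ω) = \frac{\pi \omega^{2} e^{- 6 \left|{\omega}\right|}}{12}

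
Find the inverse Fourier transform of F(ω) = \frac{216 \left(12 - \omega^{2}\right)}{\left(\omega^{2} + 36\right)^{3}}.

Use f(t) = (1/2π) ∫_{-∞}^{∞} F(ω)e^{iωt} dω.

f(t) = 3 t^{2} e^{- 6 \left|{t}\right|}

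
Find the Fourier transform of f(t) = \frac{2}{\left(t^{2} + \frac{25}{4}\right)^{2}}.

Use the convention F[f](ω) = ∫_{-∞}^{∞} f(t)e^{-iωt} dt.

F(ω) = \frac{4 \pi \left(5 \left|{\omega}\right| + 2\right) e^{- \frac{5 \left|{\omega}\right|}{2}}}{125}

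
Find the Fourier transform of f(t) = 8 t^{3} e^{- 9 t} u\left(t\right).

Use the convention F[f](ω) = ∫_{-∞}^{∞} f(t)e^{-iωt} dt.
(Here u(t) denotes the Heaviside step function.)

F(ω) = \frac{48}{\left(i \omega + 9\right)^{4}}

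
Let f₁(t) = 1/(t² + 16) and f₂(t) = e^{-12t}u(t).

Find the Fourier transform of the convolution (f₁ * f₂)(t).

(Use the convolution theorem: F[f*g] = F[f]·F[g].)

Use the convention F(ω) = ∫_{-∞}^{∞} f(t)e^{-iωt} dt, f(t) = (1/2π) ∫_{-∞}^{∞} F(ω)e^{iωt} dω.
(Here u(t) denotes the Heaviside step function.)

F[f₁*f₂](ω) = \frac{\pi e^{- 4 \left|{\omega}\right|}}{4 \left(i \omega + 12\right)}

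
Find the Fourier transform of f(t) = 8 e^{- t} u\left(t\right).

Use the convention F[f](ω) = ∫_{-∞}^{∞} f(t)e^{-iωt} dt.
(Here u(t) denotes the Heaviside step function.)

F(ω) = \frac{8}{i \omega + 1}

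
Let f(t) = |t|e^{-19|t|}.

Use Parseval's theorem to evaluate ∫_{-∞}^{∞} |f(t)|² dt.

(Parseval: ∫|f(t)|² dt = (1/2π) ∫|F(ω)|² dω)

∫|f(t)|² dt = \frac{1}{13718}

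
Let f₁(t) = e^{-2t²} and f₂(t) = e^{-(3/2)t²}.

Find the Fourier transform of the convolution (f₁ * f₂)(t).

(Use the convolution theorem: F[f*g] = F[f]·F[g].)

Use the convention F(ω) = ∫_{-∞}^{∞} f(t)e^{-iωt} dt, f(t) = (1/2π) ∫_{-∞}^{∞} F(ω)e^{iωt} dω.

F[f₁*f₂](ω) = \frac{\sqrt{3} \pi e^{- \frac{7 \omega^{2}}{24}}}{3}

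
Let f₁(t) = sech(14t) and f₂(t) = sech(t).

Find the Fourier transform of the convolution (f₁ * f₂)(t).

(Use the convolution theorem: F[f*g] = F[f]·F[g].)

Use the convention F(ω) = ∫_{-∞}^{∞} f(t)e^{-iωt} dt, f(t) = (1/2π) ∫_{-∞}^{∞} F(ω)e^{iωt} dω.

F[f₁*f₂](ω) = \frac{\pi^{2}}{14 \cosh{\left(\frac{\pi \omega}{28} \right)} \cosh{\left(\frac{\pi \omega}{2} \right)}}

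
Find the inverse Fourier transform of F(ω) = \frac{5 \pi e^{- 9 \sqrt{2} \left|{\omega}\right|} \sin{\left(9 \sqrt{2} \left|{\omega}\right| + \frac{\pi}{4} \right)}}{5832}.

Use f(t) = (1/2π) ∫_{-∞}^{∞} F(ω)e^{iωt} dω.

f(t) = \frac{5}{t^{4} + 104976}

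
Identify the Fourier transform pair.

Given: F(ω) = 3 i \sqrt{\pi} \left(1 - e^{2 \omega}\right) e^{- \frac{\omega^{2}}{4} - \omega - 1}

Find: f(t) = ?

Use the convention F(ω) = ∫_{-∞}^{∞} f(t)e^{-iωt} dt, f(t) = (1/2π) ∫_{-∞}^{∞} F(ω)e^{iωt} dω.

f(t) = 6 e^{- t^{2}} \sin{\left(2 t \right)}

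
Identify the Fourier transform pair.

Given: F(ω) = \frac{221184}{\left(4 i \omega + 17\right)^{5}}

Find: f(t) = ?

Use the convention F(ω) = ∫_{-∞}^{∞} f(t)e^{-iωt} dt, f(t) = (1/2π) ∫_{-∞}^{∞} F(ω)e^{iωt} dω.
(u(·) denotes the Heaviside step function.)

f(t) = 9 t^{4} e^{- \frac{17 t}{4}} u\left(t\right)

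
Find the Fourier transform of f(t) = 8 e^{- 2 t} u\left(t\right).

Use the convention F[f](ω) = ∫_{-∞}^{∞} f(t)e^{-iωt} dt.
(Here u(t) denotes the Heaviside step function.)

F(ω) = \frac{8}{i \omega + 2}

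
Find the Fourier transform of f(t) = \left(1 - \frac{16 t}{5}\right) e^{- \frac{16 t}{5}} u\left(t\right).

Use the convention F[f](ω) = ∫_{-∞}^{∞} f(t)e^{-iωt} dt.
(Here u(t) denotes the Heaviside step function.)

F(ω) = \frac{25 i \omega}{- 25 \omega^{2} + 160 i \omega + 256}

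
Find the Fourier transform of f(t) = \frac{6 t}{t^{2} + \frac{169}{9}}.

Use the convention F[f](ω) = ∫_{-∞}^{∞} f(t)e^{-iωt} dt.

F(ω) = - 6 i \pi e^{- \frac{13 \left|{\omega}\right|}{3}} \operatorname{sign}{\left(\omega \right)}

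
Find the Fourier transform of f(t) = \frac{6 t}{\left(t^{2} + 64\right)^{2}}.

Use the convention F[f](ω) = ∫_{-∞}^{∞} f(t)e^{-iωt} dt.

F(ω) = - \frac{3 i \pi \omega e^{- 8 \left|{\omega}\right|}}{8}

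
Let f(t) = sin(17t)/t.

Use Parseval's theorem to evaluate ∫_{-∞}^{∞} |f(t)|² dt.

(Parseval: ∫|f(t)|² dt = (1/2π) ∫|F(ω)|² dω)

∫|f(t)|² dt = 17 \pi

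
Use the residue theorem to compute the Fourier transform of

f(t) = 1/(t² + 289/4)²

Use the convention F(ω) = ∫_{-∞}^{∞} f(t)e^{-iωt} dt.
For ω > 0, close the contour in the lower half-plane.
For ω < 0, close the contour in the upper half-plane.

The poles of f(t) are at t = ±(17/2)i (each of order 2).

Let g(z) = f(z)e^{-iωz}; for large |z| the factor e^{-iωz} decays in the lower half-plane when ω > 0 and in the upper half-plane when ω < 0.

Case ω > 0 (lower half-plane, clockwise contour ⇒ F(ω) = -2πi·ΣRes):
  Res_{z = - \frac{17 i}{2}} g(z) = \frac{i \left(17 \omega + 2\right) e^{- \frac{17 \omega}{2}}}{4913} (pole of order 2)
  F(ω) = -2πi·ΣRes = \frac{2 \pi \left(17 \omega + 2\right) e^{- \frac{17 \omega}{2}}}{4913}

Case ω < 0 (upper half-plane, counterclockwise contour ⇒ F(ω) = +2πi·ΣRes):
  Res_{z = \frac{17 i}{2}} g(z) = \frac{i \left(17 \omega - 2\right) e^{\frac{17 \omega}{2}}}{4913} (pole of order 2)
  F(ω) = 2πi·ΣRes = \frac{2 \pi \left(2 - 17 \omega\right) e^{\frac{17 \omega}{2}}}{4913}

Both cases combine into a single formula in |ω|:

F(ω) = \frac{2 \pi \left(17 \left|{\omega}\right| + 2\right) e^{- \frac{17 \left|{\omega}\right|}{2}}}{4913}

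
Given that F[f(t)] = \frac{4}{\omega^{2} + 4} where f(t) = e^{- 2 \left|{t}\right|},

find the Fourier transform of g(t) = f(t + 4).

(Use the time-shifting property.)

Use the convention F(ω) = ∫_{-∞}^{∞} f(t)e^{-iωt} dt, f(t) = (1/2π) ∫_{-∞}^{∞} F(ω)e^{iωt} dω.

F[g](ω) = \frac{4 e^{4 i \omega}}{\omega^{2} + 4}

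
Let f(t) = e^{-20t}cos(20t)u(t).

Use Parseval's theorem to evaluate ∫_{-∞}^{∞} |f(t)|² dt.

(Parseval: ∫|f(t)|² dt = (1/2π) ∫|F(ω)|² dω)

∫|f(t)|² dt = \frac{3}{160}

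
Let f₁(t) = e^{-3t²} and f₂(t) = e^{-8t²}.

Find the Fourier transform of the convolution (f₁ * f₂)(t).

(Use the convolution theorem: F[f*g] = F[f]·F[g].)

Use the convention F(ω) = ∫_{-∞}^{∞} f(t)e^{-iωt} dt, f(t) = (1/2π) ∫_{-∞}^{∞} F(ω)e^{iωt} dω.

F[f₁*f₂](ω) = \frac{\sqrt{6} \pi e^{- \frac{11 \omega^{2}}{96}}}{12}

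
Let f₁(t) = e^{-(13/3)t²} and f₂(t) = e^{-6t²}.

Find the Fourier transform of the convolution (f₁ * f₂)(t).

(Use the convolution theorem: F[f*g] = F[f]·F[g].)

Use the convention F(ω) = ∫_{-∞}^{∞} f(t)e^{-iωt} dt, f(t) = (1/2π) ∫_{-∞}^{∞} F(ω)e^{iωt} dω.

F[f₁*f₂](ω) = \frac{\sqrt{26} \pi e^{- \frac{31 \omega^{2}}{312}}}{26}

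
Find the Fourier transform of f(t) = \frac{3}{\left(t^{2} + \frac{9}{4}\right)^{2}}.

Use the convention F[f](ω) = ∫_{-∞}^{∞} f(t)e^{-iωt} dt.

F(ω) = \frac{2 \pi \left(3 \left|{\omega}\right| + 2\right) e^{- \frac{3 \left|{\omega}\right|}{2}}}{9}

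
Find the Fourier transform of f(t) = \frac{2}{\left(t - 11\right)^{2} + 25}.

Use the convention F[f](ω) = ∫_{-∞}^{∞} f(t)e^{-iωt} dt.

F(ω) = \frac{2 \pi e^{- 11 i \omega - 5 \left|{\omega}\right|}}{5}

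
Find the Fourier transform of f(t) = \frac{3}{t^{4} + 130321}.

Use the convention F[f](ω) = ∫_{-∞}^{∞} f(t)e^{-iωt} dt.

F(ω) = \frac{3 \pi e^{- \frac{19 \sqrt{2} \left|{\omega}\right|}{2}} \sin{\left(\frac{19 \sqrt{2} \left|{\omega}\right|}{2} + \frac{\pi}{4} \right)}}{6859}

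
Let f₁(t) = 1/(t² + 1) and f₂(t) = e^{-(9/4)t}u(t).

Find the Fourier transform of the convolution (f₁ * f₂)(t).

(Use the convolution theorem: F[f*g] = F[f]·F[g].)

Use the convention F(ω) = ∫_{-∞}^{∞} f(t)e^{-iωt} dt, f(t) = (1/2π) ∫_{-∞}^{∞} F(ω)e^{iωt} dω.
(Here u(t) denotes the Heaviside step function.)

F[f₁*f₂](ω) = \frac{4 \pi e^{- \left|{\omega}\right|}}{4 i \omega + 9}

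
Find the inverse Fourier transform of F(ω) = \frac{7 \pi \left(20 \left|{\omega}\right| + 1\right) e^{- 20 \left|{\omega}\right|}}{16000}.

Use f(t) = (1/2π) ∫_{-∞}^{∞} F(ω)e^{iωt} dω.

f(t) = \frac{7}{\left(t^{2} + 400\right)^{2}}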